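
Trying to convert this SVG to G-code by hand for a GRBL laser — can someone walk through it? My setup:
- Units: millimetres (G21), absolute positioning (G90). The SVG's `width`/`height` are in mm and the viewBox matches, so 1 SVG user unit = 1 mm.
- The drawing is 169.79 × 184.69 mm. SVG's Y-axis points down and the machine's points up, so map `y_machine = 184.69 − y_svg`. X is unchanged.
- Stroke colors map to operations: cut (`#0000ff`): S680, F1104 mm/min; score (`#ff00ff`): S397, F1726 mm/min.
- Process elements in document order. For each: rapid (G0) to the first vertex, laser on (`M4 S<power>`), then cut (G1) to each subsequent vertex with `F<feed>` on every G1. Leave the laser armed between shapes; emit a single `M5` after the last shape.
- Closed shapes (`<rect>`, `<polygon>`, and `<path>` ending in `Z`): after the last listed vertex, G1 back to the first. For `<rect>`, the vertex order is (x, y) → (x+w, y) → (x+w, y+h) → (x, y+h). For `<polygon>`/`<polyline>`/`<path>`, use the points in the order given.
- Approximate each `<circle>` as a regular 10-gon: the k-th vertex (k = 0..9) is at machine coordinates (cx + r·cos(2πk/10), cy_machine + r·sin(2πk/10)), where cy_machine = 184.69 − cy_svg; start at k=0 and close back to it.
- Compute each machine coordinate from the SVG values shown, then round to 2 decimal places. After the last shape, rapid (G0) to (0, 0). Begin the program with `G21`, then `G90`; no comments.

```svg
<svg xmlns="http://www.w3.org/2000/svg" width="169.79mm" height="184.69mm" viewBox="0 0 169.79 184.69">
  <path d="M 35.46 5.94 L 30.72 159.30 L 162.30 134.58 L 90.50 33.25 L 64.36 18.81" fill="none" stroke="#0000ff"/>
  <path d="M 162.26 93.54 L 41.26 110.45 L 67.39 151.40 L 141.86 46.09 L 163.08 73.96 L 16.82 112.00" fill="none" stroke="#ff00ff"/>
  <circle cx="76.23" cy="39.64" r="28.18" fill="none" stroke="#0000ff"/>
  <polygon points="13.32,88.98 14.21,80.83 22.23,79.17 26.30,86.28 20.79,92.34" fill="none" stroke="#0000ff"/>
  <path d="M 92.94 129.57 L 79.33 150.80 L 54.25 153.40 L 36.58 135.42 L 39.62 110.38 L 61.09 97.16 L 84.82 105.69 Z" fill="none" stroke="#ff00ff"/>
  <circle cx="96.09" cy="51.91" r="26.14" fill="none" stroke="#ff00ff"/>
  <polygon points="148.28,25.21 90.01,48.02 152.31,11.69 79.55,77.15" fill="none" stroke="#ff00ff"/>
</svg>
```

G21
G90
G0 X35.46 Y178.75
M4 S680
G1 X30.72 Y25.39 F1104
G1 X162.30 Y50.11 F1104
G1 X90.50 Y151.44 F1104
G1 X64.36 Y165.88 F1104
G0 X162.26 Y91.15
M4 S397
G1 X41.26 Y74.24 F1726
G1 X67.39 Y33.29 F1726
G1 X141.86 Y138.60 F1726
G1 X163.08 Y110.73 F1726
G1 X16.82 Y72.69 F1726
G0 X104.41 Y145.05
M4 S680
G1 X99.03 Y161.61 F1104
G1 X84.94 Y171.85 F1104
G1 X67.52 Y171.85 F1104
G1 X53.43 Y161.61 F1104
G1 X48.05 Y145.05 F1104
G1 X53.43 Y128.49 F1104
G1 X67.52 Y118.25 F1104
G1 X84.94 Y118.25 F1104
G1 X99.03 Y128.49 F1104
G1 X104.41 Y145.05 F1104
G0 X13.32 Y95.71
M4 S680
G1 X14.21 Y103.86 F1104
G1 X22.23 Y105.52 F1104
G1 X26.30 Y98.41 F1104
G1 X20.79 Y92.35 F1104
G1 X13.32 Y95.71 F1104
G0 X92.94 Y55.12
M4 S397
G1 X79.33 Y33.89 F1726
G1 X54.25 Y31.29 F1726
G1 X36.58 Y49.27 F1726
G1 X39.62 Y74.31 F1726
G1 X61.09 Y87.53 F1726
G1 X84.82 Y79.00 F1726
G1 X92.94 Y55.12 F1726
G0 X122.23 Y132.78
M4 S397
G1 X117.24 Y148.14 F1726
G1 X104.17 Y157.64 F1726
G1 X88.01 Y157.64 F1726
G1 X74.94 Y148.14 F1726
G1 X69.95 Y132.78 F1726
G1 X74.94 Y117.42 F1726
G1 X88.01 Y107.92 F1726
G1 X104.17 Y107.92 F1726
G1 X117.24 Y117.42 F1726
G1 X122.23 Y132.78 F1726
G0 X148.28 Y159.48
M4 S397
G1 X90.01 Y136.67 F1726
G1 X152.31 Y173.00 F1726
G1 X79.55 Y107.54 F1726
G1 X148.28 Y159.48 F1726
M5
G0 X0.00 Y0.00

Since the viewBox matches the mm dimensions, user units are millimetres directly. The only transform is the Y-flip y_m = 184.69 − y_svg.

Shape 1 is a open polyline drawn with `<path>`. Its stroke #0000ff means cut at S680, F1104. After flipping Y the toolpath is (35.46,178.75) → (30.72,25.39) → (162.30,50.11) → (90.50,151.44) → (64.36,165.88).

Shape 2 is a open polyline drawn with `<path>`. Its stroke #ff00ff means score at S397, F1726. After flipping Y the toolpath is (162.26,91.15) → (41.26,74.24) → (67.39,33.29) → (141.86,138.60) → (163.08,110.73) → (16.82,72.69).

Shape 3 is a circle drawn with `<circle>`. Its stroke #0000ff means cut at S680, F1104. After flipping Y the toolpath is (104.41,145.05) → (99.03,161.61) → (84.94,171.85) → (67.52,171.85) → (53.43,161.61) → (48.05,145.05) → (53.43,128.49) → (67.52,118.25) → (84.94,118.25) → (99.03,128.49) → (104.41,145.05), returning to the start.

Shape 4 is a regular polygon drawn with `<polygon>`. Its stroke #0000ff means cut at S680, F1104. After flipping Y the toolpath is (13.32,95.71) → (14.21,103.86) → (22.23,105.52) → (26.30,98.41) → (20.79,92.35) → (13.32,95.71), returning to the start.

Shape 5 is a regular polygon drawn with `<path>`. Its stroke #ff00ff means score at S397, F1726. After flipping Y the toolpath is (92.94,55.12) → (79.33,33.89) → (54.25,31.29) → (36.58,49.27) → (39.62,74.31) → (61.09,87.53) → (84.82,79.00) → (92.94,55.12), returning to the start.

Shape 6 is a circle drawn with `<circle>`. Its stroke #ff00ff means score at S397, F1726. After flipping Y the toolpath is (122.23,132.78) → (117.24,148.14) → (104.17,157.64) → (88.01,157.64) → (74.94,148.14) → (69.95,132.78) → (74.94,117.42) → (88.01,107.92) → (104.17,107.92) → (117.24,117.42) → (122.23,132.78), returning to the start.

Shape 7 is a closed polygon drawn with `<polygon>`. Its stroke #ff00ff means score at S397, F1726. After flipping Y the toolpath is (148.28,159.48) → (90.01,136.67) → (152.31,173.00) → (79.55,107.54) → (148.28,159.48), returning to the start.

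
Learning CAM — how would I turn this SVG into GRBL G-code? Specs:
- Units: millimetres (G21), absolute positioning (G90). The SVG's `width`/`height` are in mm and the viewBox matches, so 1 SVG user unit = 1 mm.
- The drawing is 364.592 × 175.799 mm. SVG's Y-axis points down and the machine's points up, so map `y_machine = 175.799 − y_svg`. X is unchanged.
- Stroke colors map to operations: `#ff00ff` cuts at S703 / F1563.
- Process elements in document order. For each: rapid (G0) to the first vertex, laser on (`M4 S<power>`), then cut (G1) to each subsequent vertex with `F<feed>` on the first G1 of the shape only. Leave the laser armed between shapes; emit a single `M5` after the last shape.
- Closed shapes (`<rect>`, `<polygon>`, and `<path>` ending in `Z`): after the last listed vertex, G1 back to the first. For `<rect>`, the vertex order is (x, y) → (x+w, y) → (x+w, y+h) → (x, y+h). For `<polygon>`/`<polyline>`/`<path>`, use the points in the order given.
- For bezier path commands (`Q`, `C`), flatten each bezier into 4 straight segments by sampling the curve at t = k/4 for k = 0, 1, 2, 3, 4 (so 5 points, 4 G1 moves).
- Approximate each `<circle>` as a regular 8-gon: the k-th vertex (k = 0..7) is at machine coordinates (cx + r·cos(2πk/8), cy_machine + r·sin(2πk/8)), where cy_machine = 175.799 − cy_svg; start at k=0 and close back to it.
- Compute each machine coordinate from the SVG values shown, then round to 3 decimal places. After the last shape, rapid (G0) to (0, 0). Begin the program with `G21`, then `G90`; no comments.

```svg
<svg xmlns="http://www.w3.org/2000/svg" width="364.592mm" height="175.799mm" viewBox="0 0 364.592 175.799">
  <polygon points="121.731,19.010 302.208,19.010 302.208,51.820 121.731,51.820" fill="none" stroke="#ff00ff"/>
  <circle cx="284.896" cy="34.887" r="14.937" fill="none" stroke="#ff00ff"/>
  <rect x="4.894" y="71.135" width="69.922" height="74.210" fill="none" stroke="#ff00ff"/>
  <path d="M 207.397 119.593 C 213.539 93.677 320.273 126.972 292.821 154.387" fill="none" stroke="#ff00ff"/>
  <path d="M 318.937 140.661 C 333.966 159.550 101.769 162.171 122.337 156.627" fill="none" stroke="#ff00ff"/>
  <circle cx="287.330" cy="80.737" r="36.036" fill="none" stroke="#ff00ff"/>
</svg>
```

G21
G90
G0 X121.731 Y156.789
M4 S703
G1 X302.208 Y156.789 F1563
G1 X302.208 Y123.979
G1 X121.731 Y123.979
G1 X121.731 Y156.789
G0 X299.833 Y140.912
M4 S703
G1 X295.458 Y151.474 F1563
G1 X284.896 Y155.849
G1 X274.334 Y151.474
G1 X269.959 Y140.912
G1 X274.334 Y130.350
G1 X284.896 Y125.975
G1 X295.458 Y130.350
G1 X299.833 Y140.912
G0 X4.894 Y104.664
M4 S703
G1 X74.816 Y104.664 F1563
G1 X74.816 Y30.454
G1 X4.894 Y30.454
G1 X4.894 Y104.664
G0 X207.397 Y56.206
M4 S703
G1 X227.196 Y65.558 F1563
G1 X262.707 Y58.808
G1 X291.919 Y42.059
G1 X292.821 Y21.412
G0 X318.937 Y35.138
M4 S703
G1 X291.666 Y23.895 F1563
G1 X218.560 Y17.993
G1 X146.492 Y16.672
G1 X122.337 Y19.172
G0 X323.366 Y95.062
M4 S703
G1 X312.811 Y120.543 F1563
G1 X287.330 Y131.098
G1 X261.849 Y120.543
G1 X251.294 Y95.062
G1 X261.849 Y69.581
G1 X287.330 Y59.026
G1 X312.811 Y69.581
G1 X323.366 Y95.062
M5
G0 X0.000 Y0.000

Since the viewBox matches the mm dimensions, user units are millimetres directly. The only transform is the Y-flip y_m = 175.799 − y_svg.

Shape 1 is a rectangle drawn with `<polygon>`. Its stroke #ff00ff means cut at S703, F1563. After flipping Y the toolpath is (121.731,156.789) → (302.208,156.789) → (302.208,123.979) → (121.731,123.979) → (121.731,156.789), returning to the start.

Shape 2 is a circle drawn with `<circle>`. Its stroke #ff00ff means cut at S703, F1563. After flipping Y the toolpath is (299.833,140.912) → (295.458,151.474) → (284.896,155.849) → (274.334,151.474) → (269.959,140.912) → (274.334,130.350) → (284.896,125.975) → (295.458,130.350) → (299.833,140.912), returning to the start.

Shape 3 is a rectangle drawn with `<rect>`. Its stroke #ff00ff means cut at S703, F1563. After flipping Y the toolpath is (4.894,104.664) → (74.816,104.664) → (74.816,30.454) → (4.894,30.454) → (4.894,104.664), returning to the start.

Shape 4 is a cubic bezier drawn with `<path>`. Its stroke #ff00ff means cut at S703, F1563. After flipping Y the toolpath is (207.397,56.206) → (227.196,65.558) → (262.707,58.808) → (291.919,42.059) → (292.821,21.412).

Shape 5 is a cubic bezier drawn with `<path>`. Its stroke #ff00ff means cut at S703, F1563. After flipping Y the toolpath is (318.937,35.138) → (291.666,23.895) → (218.560,17.993) → (146.492,16.672) → (122.337,19.172).

Shape 6 is a circle drawn with `<circle>`. Its stroke #ff00ff means cut at S703, F1563. After flipping Y the toolpath is (323.366,95.062) → (312.811,120.543) → (287.330,131.098) → (261.849,120.543) → (251.294,95.062) → (261.849,69.581) → (287.330,59.026) → (312.811,69.581) → (323.366,95.062), returning to the start.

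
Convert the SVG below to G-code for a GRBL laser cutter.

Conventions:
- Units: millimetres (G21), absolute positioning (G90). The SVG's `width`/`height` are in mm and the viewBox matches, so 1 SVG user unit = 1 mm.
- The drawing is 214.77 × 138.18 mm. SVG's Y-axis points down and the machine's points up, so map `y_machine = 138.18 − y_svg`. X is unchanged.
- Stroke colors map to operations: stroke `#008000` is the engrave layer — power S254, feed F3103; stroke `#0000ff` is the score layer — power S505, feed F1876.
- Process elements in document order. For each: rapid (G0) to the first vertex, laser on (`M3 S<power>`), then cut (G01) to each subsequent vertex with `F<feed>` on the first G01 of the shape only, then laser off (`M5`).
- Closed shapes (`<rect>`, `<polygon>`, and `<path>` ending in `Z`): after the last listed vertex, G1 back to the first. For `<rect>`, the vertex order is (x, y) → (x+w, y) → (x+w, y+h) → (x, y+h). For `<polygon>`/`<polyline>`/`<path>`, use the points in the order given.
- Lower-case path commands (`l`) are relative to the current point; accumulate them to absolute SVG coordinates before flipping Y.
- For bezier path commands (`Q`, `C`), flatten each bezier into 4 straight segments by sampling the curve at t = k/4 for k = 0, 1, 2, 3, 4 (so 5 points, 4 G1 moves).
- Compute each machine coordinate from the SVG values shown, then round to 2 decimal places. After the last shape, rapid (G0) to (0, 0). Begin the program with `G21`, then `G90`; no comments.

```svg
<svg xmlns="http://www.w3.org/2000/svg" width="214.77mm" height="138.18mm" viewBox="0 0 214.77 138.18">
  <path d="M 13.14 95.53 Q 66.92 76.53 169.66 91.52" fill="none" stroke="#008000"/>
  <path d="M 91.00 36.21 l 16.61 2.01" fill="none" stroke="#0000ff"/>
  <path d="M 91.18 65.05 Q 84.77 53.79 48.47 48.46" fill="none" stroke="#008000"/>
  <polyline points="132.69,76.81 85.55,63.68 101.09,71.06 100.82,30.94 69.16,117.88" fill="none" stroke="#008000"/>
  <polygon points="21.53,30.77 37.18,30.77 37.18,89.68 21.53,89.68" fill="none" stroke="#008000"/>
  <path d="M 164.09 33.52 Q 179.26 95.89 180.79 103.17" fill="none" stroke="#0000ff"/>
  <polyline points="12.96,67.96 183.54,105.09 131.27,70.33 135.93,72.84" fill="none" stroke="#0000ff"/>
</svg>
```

1 u = 1 mm; y_m = 138.18 − y.

[1] `<path>` quadratic bezier, #008000→engrave S254 F3103: (13.14,42.65) → (43.09,50.03) → (79.16,53.15) → (121.35,52.03) → (169.66,46.66)

[2] `<path>` line segment, #0000ff→score S505 F1876: (91.00,101.97) → (107.61,99.96)

[3] `<path>` quadratic bezier, #008000→engrave S254 F3103: (91.18,73.13) → (86.11,78.39) → (77.30,82.91) → (64.75,86.68) → (48.47,89.72)

[4] `<polyline>` open polyline, #008000→engrave S254 F3103: (132.69,61.37) → (85.55,74.50) → (101.09,67.12) → (100.82,107.24) → (69.16,20.30)

[5] `<polygon>` rectangle, #008000→engrave S254 F3103: (21.53,107.41) → (37.18,107.41) → (37.18,48.50) → (21.53,48.50) → (21.53,107.41) (closed)

[6] `<path>` quadratic bezier, #0000ff→score S505 F1876: (164.09,104.66) → (170.82,76.92) → (175.85,56.06) → (179.17,42.09) → (180.79,35.01)

[7] `<polyline>` open polyline, #0000ff→score S505 F1876: (12.96,70.22) → (183.54,33.09) → (131.27,67.85) → (135.93,65.34)

G21
G90
G0 X13.14 Y42.65
M3 S254
G01 X43.09 Y50.03 F3103
G01 X79.16 Y53.15
G01 X121.35 Y52.03
G01 X169.66 Y46.66
M5
G0 X91.00 Y101.97
M3 S505
G01 X107.61 Y99.96 F1876
M5
G0 X91.18 Y73.13
M3 S254
G01 X86.11 Y78.39 F3103
G01 X77.30 Y82.91
G01 X64.75 Y86.68
G01 X48.47 Y89.72
M5
G0 X132.69 Y61.37
M3 S254
G01 X85.55 Y74.50 F3103
G01 X101.09 Y67.12
G01 X100.82 Y107.24
G01 X69.16 Y20.30
M5
G0 X21.53 Y107.41
M3 S254
G01 X37.18 Y107.41 F3103
G01 X37.18 Y48.50
G01 X21.53 Y48.50
G01 X21.53 Y107.41
M5
G0 X164.09 Y104.66
M3 S505
G01 X170.82 Y76.92 F1876
G01 X175.85 Y56.06
G01 X179.17 Y42.09
G01 X180.79 Y35.01
M5
G0 X12.96 Y70.22
M3 S505
G01 X183.54 Y33.09 F1876
G01 X131.27 Y67.85
G01 X135.93 Y65.34
M5
G0 X0.00 Y0.00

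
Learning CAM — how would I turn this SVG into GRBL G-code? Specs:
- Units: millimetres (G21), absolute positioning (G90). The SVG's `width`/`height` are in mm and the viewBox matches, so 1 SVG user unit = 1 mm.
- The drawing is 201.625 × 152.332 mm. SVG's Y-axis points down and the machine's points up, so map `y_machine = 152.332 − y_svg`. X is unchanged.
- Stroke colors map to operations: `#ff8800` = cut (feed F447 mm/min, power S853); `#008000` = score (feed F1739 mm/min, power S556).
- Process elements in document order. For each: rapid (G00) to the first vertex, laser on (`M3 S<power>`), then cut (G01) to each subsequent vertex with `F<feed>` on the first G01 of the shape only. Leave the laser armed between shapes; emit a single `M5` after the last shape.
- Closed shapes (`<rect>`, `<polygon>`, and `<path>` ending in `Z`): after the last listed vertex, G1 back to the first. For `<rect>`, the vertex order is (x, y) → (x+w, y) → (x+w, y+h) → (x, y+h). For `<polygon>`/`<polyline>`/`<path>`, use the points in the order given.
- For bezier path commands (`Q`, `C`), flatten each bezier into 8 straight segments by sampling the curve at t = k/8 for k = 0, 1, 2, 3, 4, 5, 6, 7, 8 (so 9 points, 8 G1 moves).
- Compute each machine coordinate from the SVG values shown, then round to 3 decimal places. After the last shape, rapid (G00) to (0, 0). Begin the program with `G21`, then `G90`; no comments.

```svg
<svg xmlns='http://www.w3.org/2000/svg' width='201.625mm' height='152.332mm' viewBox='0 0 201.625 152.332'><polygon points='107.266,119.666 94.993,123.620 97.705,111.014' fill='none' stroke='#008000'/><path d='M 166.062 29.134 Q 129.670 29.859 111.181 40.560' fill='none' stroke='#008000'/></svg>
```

G21
G90
G00 X107.266 Y32.666
M3 S556
G01 X94.993 Y28.712 F1739
G01 X97.705 Y41.318
G01 X107.266 Y32.666
G00 X166.062 Y123.198
M3 S556
G01 X157.244 Y122.861 F1739
G01 X148.985 Y122.212
G01 X141.286 Y121.251
G01 X134.146 Y119.979
G01 X127.565 Y118.395
G01 X121.544 Y116.499
G01 X116.083 Y114.291
G01 X111.181 Y111.772
M5
G00 X0.000 Y0.000

viewBox `0 0 201.625 152.332` with mm width/height → 1 unit = 1 mm. Flip: y_m = 152.332 − y_svg.

**Shape 1** — `<polygon>` regular polygon, stroke `#008000` → score (S556, F1739). Machine vertices: (107.266,32.666) → (94.993,28.712) → (97.705,41.318) → (107.266,32.666). Closed: final G1 returns to the first vertex.

**Shape 2** — `<path>` quadratic bezier, stroke `#008000` → score (S556, F1739). Control points (SVG): P0=(166.062,29.134), P1=(129.670,29.859), P2=(111.181,40.560); sampled at t=k/8. Machine vertices: (166.062,123.198) → (157.244,122.861) → (148.985,122.212) → (141.286,121.251) → (134.146,119.979) → (127.565,118.395) → (121.544,116.499) → (116.083,114.291) → (111.181,111.772). Open path.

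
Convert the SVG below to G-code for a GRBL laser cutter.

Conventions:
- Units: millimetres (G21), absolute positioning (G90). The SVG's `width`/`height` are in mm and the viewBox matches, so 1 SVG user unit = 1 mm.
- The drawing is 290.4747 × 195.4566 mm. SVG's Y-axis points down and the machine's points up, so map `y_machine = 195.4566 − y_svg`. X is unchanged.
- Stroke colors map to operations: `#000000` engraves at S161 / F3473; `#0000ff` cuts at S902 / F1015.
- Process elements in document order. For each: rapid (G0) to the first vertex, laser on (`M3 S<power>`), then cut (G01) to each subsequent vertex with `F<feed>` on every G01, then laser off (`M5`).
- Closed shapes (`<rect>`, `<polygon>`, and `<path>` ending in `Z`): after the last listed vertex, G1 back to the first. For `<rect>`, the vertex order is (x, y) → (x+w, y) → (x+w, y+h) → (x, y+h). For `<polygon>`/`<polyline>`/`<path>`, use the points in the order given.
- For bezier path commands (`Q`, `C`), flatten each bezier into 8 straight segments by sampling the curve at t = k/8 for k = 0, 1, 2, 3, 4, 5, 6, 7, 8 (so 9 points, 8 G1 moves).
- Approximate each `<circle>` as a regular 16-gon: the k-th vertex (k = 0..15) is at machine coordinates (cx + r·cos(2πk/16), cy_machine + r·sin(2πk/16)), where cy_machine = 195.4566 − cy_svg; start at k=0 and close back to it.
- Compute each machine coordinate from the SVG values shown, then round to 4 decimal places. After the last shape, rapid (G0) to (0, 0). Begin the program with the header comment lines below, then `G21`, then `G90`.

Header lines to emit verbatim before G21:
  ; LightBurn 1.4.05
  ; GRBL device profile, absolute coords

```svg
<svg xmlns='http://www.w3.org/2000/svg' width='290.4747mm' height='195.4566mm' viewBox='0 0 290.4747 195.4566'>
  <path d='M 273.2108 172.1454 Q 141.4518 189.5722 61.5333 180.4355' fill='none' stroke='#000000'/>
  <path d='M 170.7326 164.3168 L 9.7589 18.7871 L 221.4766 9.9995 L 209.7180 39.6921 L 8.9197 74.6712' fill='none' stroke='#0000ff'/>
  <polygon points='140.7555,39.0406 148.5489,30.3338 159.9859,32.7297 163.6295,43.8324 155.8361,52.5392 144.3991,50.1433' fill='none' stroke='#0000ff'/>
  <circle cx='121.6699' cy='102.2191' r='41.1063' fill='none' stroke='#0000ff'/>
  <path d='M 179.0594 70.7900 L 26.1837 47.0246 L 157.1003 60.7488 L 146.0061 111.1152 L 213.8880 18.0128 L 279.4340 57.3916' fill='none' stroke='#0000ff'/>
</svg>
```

; LightBurn 1.4.05
; GRBL device profile, absolute coords
G21
G90
G0 X273.2108 Y23.3112
M3 S161
G01 X241.0811 Y19.3696 F3473
G01 X210.5713 Y16.2580 F3473
G01 X181.6816 Y13.9766 F3473
G01 X154.4119 Y12.5253 F3473
G01 X128.7622 Y11.9041 F3473
G01 X104.7326 Y12.1130 F3473
G01 X82.3229 Y13.1520 F3473
G01 X61.5333 Y15.0211 F3473
M5
G0 X170.7326 Y31.1398
M3 S902
G01 X9.7589 Y176.6695 F1015
G01 X221.4766 Y185.4571 F1015
G01 X209.7180 Y155.7645 F1015
G01 X8.9197 Y120.7854 F1015
M5
G0 X140.7555 Y156.4160
M3 S902
G01 X148.5489 Y165.1228 F1015
G01 X159.9859 Y162.7269 F1015
G01 X163.6295 Y151.6242 F1015
G01 X155.8361 Y142.9174 F1015
G01 X144.3991 Y145.3133 F1015
G01 X140.7555 Y156.4160 F1015
M5
G0 X162.7762 Y93.2375
M3 S902
G01 X159.6472 Y108.9682 F1015
G01 X150.7364 Y122.3040 F1015
G01 X137.4006 Y131.2148 F1015
G01 X121.6699 Y134.3438 F1015
G01 X105.9392 Y131.2148 F1015
G01 X92.6034 Y122.3040 F1015
G01 X83.6926 Y108.9682 F1015
G01 X80.5636 Y93.2375 F1015
G01 X83.6926 Y77.5068 F1015
G01 X92.6034 Y64.1710 F1015
G01 X105.9392 Y55.2602 F1015
G01 X121.6699 Y52.1312 F1015
G01 X137.4006 Y55.2602 F1015
G01 X150.7364 Y64.1710 F1015
G01 X159.6472 Y77.5068 F1015
G01 X162.7762 Y93.2375 F1015
M5
G0 X179.0594 Y124.6666
M3 S902
G01 X26.1837 Y148.4320 F1015
G01 X157.1003 Y134.7078 F1015
G01 X146.0061 Y84.3414 F1015
G01 X213.8880 Y177.4438 F1015
G01 X279.4340 Y138.0650 F1015
M5
G0 X0.0000 Y0.0000

Since the viewBox matches the mm dimensions, user units are millimetres directly. The only transform is the Y-flip y_m = 195.4566 − y_svg.

Shape 1 is a quadratic bezier drawn with `<path>`. Its stroke #000000 means engrave at S161, F3473. After flipping Y the toolpath is (273.2108,23.3112) → (241.0811,19.3696) → (210.5713,16.2580) → (181.6816,13.9766) → (154.4119,12.5253) → (128.7622,11.9041) → (104.7326,12.1130) → (82.3229,13.1520) → (61.5333,15.0211).

Shape 2 is a open polyline drawn with `<path>`. Its stroke #0000ff means cut at S902, F1015. After flipping Y the toolpath is (170.7326,31.1398) → (9.7589,176.6695) → (221.4766,185.4571) → (209.7180,155.7645) → (8.9197,120.7854).

Shape 3 is a regular polygon drawn with `<polygon>`. Its stroke #0000ff means cut at S902, F1015. After flipping Y the toolpath is (140.7555,156.4160) → (148.5489,165.1228) → (159.9859,162.7269) → (163.6295,151.6242) → (155.8361,142.9174) → (144.3991,145.3133) → (140.7555,156.4160), returning to the start.

Shape 4 is a circle drawn with `<circle>`. Its stroke #0000ff means cut at S902, F1015. After flipping Y the toolpath is (162.7762,93.2375) → (159.6472,108.9682) → (150.7364,122.3040) → (137.4006,131.2148) → (121.6699,134.3438) → (105.9392,131.2148) → (92.6034,122.3040) → (83.6926,108.9682) → (80.5636,93.2375) → (83.6926,77.5068) → (92.6034,64.1710) → (105.9392,55.2602) → (121.6699,52.1312) → (137.4006,55.2602) → (150.7364,64.1710) → (159.6472,77.5068) → (162.7762,93.2375), returning to the start.

Shape 5 is a open polyline drawn with `<path>`. Its stroke #0000ff means cut at S902, F1015. After flipping Y the toolpath is (179.0594,124.6666) → (26.1837,148.4320) → (157.1003,134.7078) → (146.0061,84.3414) → (213.8880,177.4438) → (279.4340,138.0650).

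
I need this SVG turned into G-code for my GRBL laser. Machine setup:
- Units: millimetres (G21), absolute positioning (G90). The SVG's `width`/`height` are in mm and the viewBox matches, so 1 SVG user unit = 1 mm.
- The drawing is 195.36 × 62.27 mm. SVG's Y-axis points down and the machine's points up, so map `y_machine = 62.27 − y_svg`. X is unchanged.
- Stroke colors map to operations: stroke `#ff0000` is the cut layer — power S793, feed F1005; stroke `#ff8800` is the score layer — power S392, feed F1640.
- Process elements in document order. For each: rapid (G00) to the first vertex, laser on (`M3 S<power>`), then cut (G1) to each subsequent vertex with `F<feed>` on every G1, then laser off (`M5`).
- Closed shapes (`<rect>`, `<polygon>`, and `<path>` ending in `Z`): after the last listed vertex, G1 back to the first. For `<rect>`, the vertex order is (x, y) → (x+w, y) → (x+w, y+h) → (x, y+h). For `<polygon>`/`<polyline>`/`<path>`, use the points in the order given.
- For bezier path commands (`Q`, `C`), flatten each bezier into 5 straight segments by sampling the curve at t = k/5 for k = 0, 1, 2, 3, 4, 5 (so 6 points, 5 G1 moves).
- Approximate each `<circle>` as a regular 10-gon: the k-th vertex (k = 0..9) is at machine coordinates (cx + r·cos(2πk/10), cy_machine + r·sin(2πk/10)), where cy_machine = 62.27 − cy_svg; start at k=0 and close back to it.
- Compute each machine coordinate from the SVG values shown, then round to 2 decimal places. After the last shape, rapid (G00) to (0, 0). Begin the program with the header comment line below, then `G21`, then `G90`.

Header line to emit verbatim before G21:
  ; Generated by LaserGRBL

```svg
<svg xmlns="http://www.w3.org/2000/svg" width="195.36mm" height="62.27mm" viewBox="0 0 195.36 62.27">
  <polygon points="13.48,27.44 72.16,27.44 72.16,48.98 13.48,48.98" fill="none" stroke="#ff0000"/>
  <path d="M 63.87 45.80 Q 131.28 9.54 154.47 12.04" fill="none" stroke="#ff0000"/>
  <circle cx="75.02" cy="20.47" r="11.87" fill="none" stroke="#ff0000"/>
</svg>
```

1 u = 1 mm; y_m = 62.27 − y.

[1] `<polygon>` rectangle, #ff0000→cut S793 F1005: (13.48,34.83) → (72.16,34.83) → (72.16,13.29) → (13.48,13.29) → (13.48,34.83) (closed)

[2] `<path>` quadratic bezier, #ff0000→cut S793 F1005: (63.87,16.47) → (89.07,29.42) → (110.72,39.28) → (128.84,46.03) → (143.43,49.68) → (154.47,50.23)

[3] `<circle>` circle, #ff0000→cut S793 F1005: (86.89,41.80) → (84.62,48.78) → (78.69,53.09) → (71.35,53.09) → (65.42,48.78) → (63.15,41.80) → (65.42,34.82) → (71.35,30.51) → (78.69,30.51) → (84.62,34.82) → (86.89,41.80) (closed)

; Generated by LaserGRBL
G21
G90
G00 X13.48 Y34.83
M3 S793
G1 X72.16 Y34.83 F1005
G1 X72.16 Y13.29 F1005
G1 X13.48 Y13.29 F1005
G1 X13.48 Y34.83 F1005
M5
G00 X63.87 Y16.47
M3 S793
G1 X89.07 Y29.42 F1005
G1 X110.72 Y39.28 F1005
G1 X128.84 Y46.03 F1005
G1 X143.43 Y49.68 F1005
G1 X154.47 Y50.23 F1005
M5
G00 X86.89 Y41.80
M3 S793
G1 X84.62 Y48.78 F1005
G1 X78.69 Y53.09 F1005
G1 X71.35 Y53.09 F1005
G1 X65.42 Y48.78 F1005
G1 X63.15 Y41.80 F1005
G1 X65.42 Y34.82 F1005
G1 X71.35 Y30.51 F1005
G1 X78.69 Y30.51 F1005
G1 X84.62 Y34.82 F1005
G1 X86.89 Y41.80 F1005
M5
G00 X0.00 Y0.00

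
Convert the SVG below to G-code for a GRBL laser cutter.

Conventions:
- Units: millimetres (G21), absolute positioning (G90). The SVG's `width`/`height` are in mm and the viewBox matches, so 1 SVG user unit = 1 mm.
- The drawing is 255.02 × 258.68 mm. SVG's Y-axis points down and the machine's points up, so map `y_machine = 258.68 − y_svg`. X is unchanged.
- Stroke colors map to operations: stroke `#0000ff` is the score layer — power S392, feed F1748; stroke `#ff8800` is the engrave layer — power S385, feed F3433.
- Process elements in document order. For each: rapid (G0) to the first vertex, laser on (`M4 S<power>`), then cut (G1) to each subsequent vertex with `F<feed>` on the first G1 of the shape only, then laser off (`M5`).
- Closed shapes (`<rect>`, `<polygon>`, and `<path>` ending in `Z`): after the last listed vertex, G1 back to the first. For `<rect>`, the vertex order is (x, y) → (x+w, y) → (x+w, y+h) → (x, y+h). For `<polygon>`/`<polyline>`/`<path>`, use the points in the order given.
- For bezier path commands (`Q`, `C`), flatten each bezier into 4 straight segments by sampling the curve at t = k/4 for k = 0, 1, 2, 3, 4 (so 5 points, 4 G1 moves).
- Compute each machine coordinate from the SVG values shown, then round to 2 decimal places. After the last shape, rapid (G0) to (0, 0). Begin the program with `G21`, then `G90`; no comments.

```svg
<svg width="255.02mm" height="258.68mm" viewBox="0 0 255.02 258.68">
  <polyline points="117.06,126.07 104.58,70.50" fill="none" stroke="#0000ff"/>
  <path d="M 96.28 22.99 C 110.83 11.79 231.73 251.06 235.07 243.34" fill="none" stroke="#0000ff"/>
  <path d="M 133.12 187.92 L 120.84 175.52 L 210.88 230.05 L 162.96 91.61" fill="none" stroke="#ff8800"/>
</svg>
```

Since the viewBox matches the mm dimensions, user units are millimetres directly. The only transform is the Y-flip y_m = 258.68 − y_svg.

Shape 1 is a line segment drawn with `<polyline>`. Its stroke #0000ff means score at S392, F1748. After flipping Y the toolpath is (117.06,132.61) → (104.58,188.18).

Shape 2 is a cubic bezier drawn with `<path>`. Its stroke #0000ff means score at S392, F1748. After flipping Y the toolpath is (96.28,235.69) → (123.63,204.90) → (169.88,126.82) → (214.02,48.09) → (235.07,15.34).

Shape 3 is a open polyline drawn with `<path>`. Its stroke #ff8800 means engrave at S385, F3433. After flipping Y the toolpath is (133.12,70.76) → (120.84,83.16) → (210.88,28.63) → (162.96,167.07).

G21
G90
G0 X117.06 Y132.61
M4 S392
G1 X104.58 Y188.18 F1748
M5
G0 X96.28 Y235.69
M4 S392
G1 X123.63 Y204.90 F1748
G1 X169.88 Y126.82
G1 X214.02 Y48.09
G1 X235.07 Y15.34
M5
G0 X133.12 Y70.76
M4 S385
G1 X120.84 Y83.16 F3433
G1 X210.88 Y28.63
G1 X162.96 Y167.07
M5
G0 X0.00 Y0.00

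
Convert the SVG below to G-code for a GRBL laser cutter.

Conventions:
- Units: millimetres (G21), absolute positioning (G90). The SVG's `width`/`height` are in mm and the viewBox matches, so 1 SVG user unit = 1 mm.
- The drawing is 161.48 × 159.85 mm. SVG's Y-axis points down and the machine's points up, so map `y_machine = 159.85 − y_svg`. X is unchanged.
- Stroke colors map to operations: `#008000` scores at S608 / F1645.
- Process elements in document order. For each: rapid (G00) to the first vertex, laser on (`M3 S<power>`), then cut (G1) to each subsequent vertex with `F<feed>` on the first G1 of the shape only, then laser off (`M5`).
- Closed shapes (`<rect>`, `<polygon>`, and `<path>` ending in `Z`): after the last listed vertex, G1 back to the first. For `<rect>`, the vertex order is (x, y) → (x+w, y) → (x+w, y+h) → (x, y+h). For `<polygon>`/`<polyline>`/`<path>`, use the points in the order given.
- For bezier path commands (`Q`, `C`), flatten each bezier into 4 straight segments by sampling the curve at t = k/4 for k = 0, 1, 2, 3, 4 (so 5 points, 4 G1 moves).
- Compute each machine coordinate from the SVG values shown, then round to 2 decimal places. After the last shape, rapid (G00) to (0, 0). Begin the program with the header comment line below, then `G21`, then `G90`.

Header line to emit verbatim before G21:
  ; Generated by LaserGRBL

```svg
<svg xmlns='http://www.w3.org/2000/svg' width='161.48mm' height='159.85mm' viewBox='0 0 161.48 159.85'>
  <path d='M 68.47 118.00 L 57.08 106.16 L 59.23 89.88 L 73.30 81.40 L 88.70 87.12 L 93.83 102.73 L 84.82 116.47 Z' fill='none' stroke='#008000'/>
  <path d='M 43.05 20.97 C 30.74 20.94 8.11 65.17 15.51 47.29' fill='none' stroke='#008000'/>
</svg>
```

; Generated by LaserGRBL
G21
G90
G00 X68.47 Y41.85
M3 S608
G1 X57.08 Y53.69 F1645
G1 X59.23 Y69.97
G1 X73.30 Y78.45
G1 X88.70 Y72.73
G1 X93.83 Y57.12
G1 X84.82 Y43.38
G1 X68.47 Y41.85
M5
G00 X43.05 Y138.88
M3 S608
G1 X32.51 Y132.27 F1645
G1 X21.89 Y119.03
G1 X14.96 Y109.13
G1 X15.51 Y112.56
M5
G00 X0.00 Y0.00

Since the viewBox matches the mm dimensions, user units are millimetres directly. The only transform is the Y-flip y_m = 159.85 − y_svg.

Shape 1 is a regular polygon drawn with `<path>`. Its stroke #008000 means score at S608, F1645. After flipping Y the toolpath is (68.47,41.85) → (57.08,53.69) → (59.23,69.97) → (73.30,78.45) → (88.70,72.73) → (93.83,57.12) → (84.82,43.38) → (68.47,41.85), returning to the start.

Shape 2 is a cubic bezier drawn with `<path>`. Its stroke #008000 means score at S608, F1645. After flipping Y the toolpath is (43.05,138.88) → (32.51,132.27) → (21.89,119.03) → (14.96,109.13) → (15.51,112.56).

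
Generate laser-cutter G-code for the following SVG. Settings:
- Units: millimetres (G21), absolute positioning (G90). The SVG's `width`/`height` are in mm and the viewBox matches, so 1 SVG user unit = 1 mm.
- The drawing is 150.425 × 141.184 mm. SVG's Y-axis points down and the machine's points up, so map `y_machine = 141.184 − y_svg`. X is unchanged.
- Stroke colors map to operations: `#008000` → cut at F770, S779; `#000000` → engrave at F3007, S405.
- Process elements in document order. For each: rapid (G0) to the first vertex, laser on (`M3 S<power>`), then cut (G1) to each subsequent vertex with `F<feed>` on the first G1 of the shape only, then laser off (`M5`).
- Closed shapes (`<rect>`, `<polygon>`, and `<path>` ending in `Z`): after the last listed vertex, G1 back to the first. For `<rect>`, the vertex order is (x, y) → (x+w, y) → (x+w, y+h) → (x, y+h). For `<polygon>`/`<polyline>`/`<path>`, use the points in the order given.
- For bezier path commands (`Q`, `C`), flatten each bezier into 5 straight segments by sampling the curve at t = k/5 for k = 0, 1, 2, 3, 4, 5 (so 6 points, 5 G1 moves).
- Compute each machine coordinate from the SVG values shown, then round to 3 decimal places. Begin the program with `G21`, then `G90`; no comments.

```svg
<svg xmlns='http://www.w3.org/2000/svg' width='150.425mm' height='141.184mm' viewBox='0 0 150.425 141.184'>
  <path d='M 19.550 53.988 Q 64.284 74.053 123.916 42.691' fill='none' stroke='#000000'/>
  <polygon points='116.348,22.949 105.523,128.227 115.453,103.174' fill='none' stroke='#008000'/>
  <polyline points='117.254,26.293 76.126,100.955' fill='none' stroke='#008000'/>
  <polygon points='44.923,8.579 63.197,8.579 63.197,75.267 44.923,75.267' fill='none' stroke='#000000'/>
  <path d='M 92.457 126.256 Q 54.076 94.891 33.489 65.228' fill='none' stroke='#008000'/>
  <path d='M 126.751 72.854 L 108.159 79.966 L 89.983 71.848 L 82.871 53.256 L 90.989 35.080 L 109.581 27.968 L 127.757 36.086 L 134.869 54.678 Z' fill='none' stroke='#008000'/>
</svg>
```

G21
G90
G0 X19.550 Y87.196
M3 S405
G1 X38.040 Y81.227 F3007
G1 X57.721 Y79.372
G1 X78.594 Y81.632
G1 X100.659 Y88.005
G1 X123.916 Y98.493
M5
G0 X116.348 Y118.235
M3 S779
G1 X105.523 Y12.957 F770
G1 X115.453 Y38.010
G1 X116.348 Y118.235
M5
G0 X117.254 Y114.891
M3 S779
G1 X76.126 Y40.229 F770
M5
G0 X44.923 Y132.605
M3 S405
G1 X63.197 Y132.605 F3007
G1 X63.197 Y65.917
G1 X44.923 Y65.917
G1 X44.923 Y132.605
M5
G0 X92.457 Y14.928
M3 S779
G1 X77.816 Y27.406 F770
G1 X64.599 Y39.748
G1 X52.806 Y51.953
G1 X42.436 Y64.023
G1 X33.489 Y75.956
M5
G0 X126.751 Y68.330
M3 S779
G1 X108.159 Y61.218 F770
G1 X89.983 Y69.336
G1 X82.871 Y87.928
G1 X90.989 Y106.104
G1 X109.581 Y113.216
G1 X127.757 Y105.098
G1 X134.869 Y86.506
G1 X126.751 Y68.330
M5

viewBox `0 0 150.425 141.184` with mm width/height → 1 unit = 1 mm. Flip: y_m = 141.184 − y_svg.

**Shape 1** — `<path>` quadratic bezier, stroke `#000000` → engrave (S405, F3007). Control points (SVG): P0=(19.550,53.988), P1=(64.284,74.053), P2=(123.916,42.691); sampled at t=k/5. Machine vertices: (19.550,87.196) → (38.040,81.227) → (57.721,79.372) → (78.594,81.632) → (100.659,88.005) → (123.916,98.493). Open path.

**Shape 2** — `<polygon>` closed polygon, stroke `#008000` → cut (S779, F770). Machine vertices: (116.348,118.235) → (105.523,12.957) → (115.453,38.010) → (116.348,118.235). Closed: final G1 returns to the first vertex.

**Shape 3** — `<polyline>` line segment, stroke `#008000` → cut (S779, F770). Machine vertices: (117.254,114.891) → (76.126,40.229). Open path.

**Shape 4** — `<polygon>` rectangle, stroke `#000000` → engrave (S405, F3007). Machine vertices: (44.923,132.605) → (63.197,132.605) → (63.197,65.917) → (44.923,65.917) → (44.923,132.605). Closed: final G1 returns to the first vertex.

**Shape 5** — `<path>` quadratic bezier, stroke `#008000` → cut (S779, F770). Control points (SVG): P0=(92.457,126.256), P1=(54.076,94.891), P2=(33.489,65.228); sampled at t=k/5. Machine vertices: (92.457,14.928) → (77.816,27.406) → (64.599,39.748) → (52.806,51.953) → (42.436,64.023) → (33.489,75.956). Open path.

**Shape 6** — `<path>` regular polygon, stroke `#008000` → cut (S779, F770). Machine vertices: (126.751,68.330) → (108.159,61.218) → (89.983,69.336) → (82.871,87.928) → (90.989,106.104) → (109.581,113.216) → (127.757,105.098) → (134.869,86.506) → (126.751,68.330). Closed: final G1 returns to the first vertex.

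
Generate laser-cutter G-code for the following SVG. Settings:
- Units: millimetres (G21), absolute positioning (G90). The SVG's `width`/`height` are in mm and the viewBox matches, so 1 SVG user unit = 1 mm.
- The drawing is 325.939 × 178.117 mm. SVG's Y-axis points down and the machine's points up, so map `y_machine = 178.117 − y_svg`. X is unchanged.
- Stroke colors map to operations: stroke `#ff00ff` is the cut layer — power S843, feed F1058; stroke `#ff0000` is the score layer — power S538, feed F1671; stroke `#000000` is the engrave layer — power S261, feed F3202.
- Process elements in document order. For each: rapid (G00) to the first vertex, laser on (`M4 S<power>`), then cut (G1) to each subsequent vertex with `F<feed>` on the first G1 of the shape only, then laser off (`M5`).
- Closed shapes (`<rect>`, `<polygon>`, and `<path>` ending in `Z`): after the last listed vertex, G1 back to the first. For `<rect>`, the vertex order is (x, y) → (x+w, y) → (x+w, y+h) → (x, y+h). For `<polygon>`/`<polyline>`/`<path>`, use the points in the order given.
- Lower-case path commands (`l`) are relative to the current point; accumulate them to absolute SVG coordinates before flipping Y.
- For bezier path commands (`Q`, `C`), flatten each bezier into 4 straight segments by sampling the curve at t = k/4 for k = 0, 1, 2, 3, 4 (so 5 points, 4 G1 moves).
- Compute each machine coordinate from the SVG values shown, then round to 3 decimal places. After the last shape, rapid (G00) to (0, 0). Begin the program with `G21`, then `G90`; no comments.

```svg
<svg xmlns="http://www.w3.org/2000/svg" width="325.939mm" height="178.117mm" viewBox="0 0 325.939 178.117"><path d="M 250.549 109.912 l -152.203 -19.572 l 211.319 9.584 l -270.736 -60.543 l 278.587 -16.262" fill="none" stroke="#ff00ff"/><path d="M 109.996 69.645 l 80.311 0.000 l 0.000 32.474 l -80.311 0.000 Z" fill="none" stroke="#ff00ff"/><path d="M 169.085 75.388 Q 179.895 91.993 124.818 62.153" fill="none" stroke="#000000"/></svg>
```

G21
G90
G00 X250.549 Y68.205
M4 S843
G1 X98.346 Y87.777 F1058
G1 X309.665 Y78.193
G1 X38.929 Y138.736
G1 X317.516 Y154.998
M5
G00 X109.996 Y108.472
M4 S843
G1 X190.307 Y108.472 F1058
G1 X190.307 Y75.998
G1 X109.996 Y75.998
G1 X109.996 Y108.472
M5
G00 X169.085 Y102.729
M4 S261
G1 X170.372 Y97.329 F3202
G1 X163.423 Y97.735
G1 X148.239 Y103.947
G1 X124.818 Y115.964
M5
G00 X0.000 Y0.000

Since the viewBox matches the mm dimensions, user units are millimetres directly. The only transform is the Y-flip y_m = 178.117 − y_svg.

Shape 1 is a open polyline drawn with `<path>`. Its stroke #ff00ff means cut at S843, F1058. After flipping Y the toolpath is (250.549,68.205) → (98.346,87.777) → (309.665,78.193) → (38.929,138.736) → (317.516,154.998).

Shape 2 is a rectangle drawn with `<path>`. Its stroke #ff00ff means cut at S843, F1058. After flipping Y the toolpath is (109.996,108.472) → (190.307,108.472) → (190.307,75.998) → (109.996,75.998) → (109.996,108.472), returning to the start.

Shape 3 is a quadratic bezier drawn with `<path>`. Its stroke #000000 means engrave at S261, F3202. After flipping Y the toolpath is (169.085,102.729) → (170.372,97.329) → (163.423,97.735) → (148.239,103.947) → (124.818,115.964).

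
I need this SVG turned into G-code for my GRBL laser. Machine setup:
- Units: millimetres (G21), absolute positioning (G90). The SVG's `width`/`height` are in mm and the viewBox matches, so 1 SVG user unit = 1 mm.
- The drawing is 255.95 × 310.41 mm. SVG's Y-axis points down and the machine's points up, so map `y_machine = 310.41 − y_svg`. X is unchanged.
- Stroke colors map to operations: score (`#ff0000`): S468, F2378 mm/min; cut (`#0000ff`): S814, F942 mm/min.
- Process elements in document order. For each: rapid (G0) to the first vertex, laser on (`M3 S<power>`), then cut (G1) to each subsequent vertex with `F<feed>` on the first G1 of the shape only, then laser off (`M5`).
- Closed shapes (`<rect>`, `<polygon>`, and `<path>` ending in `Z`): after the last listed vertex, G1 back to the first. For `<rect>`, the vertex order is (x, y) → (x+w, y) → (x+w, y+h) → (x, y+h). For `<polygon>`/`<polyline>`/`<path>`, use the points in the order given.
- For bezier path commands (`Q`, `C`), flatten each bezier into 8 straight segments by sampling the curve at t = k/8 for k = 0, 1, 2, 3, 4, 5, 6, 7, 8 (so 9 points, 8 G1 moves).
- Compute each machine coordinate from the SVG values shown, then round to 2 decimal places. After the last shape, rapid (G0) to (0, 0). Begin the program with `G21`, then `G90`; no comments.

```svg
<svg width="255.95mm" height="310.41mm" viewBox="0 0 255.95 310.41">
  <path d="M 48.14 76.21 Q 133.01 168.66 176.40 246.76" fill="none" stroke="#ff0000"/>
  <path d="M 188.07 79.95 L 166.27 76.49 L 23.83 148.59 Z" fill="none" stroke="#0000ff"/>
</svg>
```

G21
G90
G0 X48.14 Y234.20
M3 S468
G1 X68.71 Y211.31 F2378
G1 X87.98 Y188.87
G1 X105.96 Y166.88
G1 X122.64 Y145.34
G1 X138.02 Y124.24
G1 X152.11 Y103.60
G1 X164.90 Y83.40
G1 X176.40 Y63.65
M5
G0 X188.07 Y230.46
M3 S814
G1 X166.27 Y233.92 F942
G1 X23.83 Y161.82
G1 X188.07 Y230.46
M5
G0 X0.00 Y0.00

1 u = 1 mm; y_m = 310.41 − y.

[1] `<path>` quadratic bezier, #ff0000→score S468 F2378: (48.14,234.20) → (68.71,211.31) → (87.98,188.87) → (105.96,166.88) → (122.64,145.34) → (138.02,124.24) → (152.11,103.60) → (164.90,83.40) → (176.40,63.65)

[2] `<path>` closed polygon, #0000ff→cut S814 F942: (188.07,230.46) → (166.27,233.92) → (23.83,161.82) → (188.07,230.46) (closed)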